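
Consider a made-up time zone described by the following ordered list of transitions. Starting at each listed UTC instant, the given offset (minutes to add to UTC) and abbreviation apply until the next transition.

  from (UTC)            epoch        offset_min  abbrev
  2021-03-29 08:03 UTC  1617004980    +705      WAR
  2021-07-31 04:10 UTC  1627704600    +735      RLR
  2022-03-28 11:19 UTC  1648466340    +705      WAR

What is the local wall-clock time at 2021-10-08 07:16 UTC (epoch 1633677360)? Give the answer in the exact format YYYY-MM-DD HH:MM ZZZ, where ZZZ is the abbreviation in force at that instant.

2021-10-08 19:31 RLR

Query: 2021-10-08 07:16 UTC
Rule 2/3 (RLR, +12:15): 2021-07-31 04:10 UTC ≤ query < 2022-03-28 11:19 UTC
7·60 + 16 + 735 = 1171 min
1171 = 0·1440 + 1171; 1171 = 19·60 + 31 → 19:31, same day
→ 2021-10-08 19:31 RLR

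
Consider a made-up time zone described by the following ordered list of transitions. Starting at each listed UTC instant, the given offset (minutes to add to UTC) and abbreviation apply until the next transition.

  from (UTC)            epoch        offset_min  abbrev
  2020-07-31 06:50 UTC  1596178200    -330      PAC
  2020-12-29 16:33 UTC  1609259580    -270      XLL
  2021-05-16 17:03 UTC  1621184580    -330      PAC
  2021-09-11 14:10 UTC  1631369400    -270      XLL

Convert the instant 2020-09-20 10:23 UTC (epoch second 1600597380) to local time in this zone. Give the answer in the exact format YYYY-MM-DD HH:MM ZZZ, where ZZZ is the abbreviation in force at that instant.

2020-09-20 04:53 PAC

Query: 2020-09-20 10:23 UTC
Rule 1/4 (PAC, -05:30): 2020-07-31 06:50 UTC ≤ query < 2020-12-29 16:33 UTC
10·60 + 23 - 330 = 293 min
293 = 0·1440 + 293; 293 = 4·60 + 53 → 04:53, same day
→ 2020-09-20 04:53 PAC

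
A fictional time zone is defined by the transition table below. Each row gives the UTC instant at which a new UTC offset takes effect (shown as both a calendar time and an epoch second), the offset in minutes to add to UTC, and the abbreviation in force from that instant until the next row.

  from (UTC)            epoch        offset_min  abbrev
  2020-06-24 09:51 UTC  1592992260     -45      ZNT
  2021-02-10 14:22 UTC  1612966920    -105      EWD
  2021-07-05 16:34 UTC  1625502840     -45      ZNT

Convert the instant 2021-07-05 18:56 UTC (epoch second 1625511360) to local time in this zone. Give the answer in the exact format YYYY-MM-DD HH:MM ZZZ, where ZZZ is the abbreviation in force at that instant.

2021-07-05 18:11 ZNT

Query: 2021-07-05 18:56 UTC
Rule 3/3 (ZNT, -00:45): 2021-07-05 16:34 UTC ≤ query < +∞
18·60 + 56 - 45 = 1091 min
1091 = 0·1440 + 1091; 1091 = 18·60 + 11 → 18:11, same day
→ 2021-07-05 18:11 ZNT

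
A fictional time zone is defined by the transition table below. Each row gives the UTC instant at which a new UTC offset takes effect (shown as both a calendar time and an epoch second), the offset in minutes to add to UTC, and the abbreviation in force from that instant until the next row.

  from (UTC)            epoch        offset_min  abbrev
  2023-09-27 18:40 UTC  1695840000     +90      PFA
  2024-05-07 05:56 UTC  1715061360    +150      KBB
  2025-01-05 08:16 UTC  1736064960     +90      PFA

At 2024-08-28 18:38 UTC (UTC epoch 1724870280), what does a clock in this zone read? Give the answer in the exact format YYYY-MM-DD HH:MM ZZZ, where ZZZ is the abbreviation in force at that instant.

2024-08-28 21:08 KBB

Query: 2024-08-28 18:38 UTC
Rule 2/3 (KBB, +02:30): 2024-05-07 05:56 UTC ≤ query < 2025-01-05 08:16 UTC
18·60 + 38 + 150 = 1268 min
1268 = 0·1440 + 1268; 1268 = 21·60 + 8 → 21:08, same day
→ 2024-08-28 21:08 KBB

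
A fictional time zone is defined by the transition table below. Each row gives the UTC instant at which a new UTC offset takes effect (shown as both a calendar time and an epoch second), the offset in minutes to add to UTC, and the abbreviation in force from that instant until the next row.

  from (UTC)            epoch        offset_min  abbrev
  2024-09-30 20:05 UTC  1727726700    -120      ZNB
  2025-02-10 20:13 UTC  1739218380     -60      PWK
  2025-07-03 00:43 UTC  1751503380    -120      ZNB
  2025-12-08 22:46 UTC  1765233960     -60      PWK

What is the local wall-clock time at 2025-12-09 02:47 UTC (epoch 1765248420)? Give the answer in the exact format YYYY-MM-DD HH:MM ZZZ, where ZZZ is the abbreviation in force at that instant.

2025-12-09 01:47 PWK

Query: 2025-12-09 02:47 UTC
Rule 4/4 (PWK, -01:00): 2025-12-08 22:46 UTC ≤ query < +∞
2·60 + 47 - 60 = 107 min
107 = 0·1440 + 107; 107 = 1·60 + 47 → 01:47, same day
→ 2025-12-09 01:47 PWK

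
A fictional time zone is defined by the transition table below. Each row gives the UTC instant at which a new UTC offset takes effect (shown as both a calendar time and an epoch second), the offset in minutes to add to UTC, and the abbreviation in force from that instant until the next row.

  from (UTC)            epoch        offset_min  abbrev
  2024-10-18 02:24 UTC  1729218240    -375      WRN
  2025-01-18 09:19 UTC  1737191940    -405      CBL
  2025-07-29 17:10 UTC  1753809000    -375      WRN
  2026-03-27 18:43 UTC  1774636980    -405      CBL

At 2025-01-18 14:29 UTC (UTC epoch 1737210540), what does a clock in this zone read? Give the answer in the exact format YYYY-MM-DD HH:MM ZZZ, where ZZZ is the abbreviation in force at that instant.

Query: 2025-01-18 14:29 UTC
Rule 2/4 (CBL, -06:45): 2025-01-18 09:19 UTC ≤ query < 2025-07-29 17:10 UTC
14·60 + 29 - 405 = 464 min
464 = 0·1440 + 464; 464 = 7·60 + 44 → 07:44, same day
→ 2025-01-18 07:44 CBL

2025-01-18 07:44 CBL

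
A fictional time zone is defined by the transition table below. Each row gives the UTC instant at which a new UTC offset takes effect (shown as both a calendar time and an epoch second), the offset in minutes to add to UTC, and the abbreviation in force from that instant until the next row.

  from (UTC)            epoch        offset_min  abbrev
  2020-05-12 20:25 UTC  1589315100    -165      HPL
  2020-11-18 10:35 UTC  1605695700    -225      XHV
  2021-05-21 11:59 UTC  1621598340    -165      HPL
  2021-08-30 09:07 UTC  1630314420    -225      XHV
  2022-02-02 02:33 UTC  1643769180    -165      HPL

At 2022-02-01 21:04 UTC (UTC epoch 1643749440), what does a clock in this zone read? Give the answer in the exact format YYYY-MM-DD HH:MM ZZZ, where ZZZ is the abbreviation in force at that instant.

2022-02-01 17:19 XHV

Query: 2022-02-01 21:04 UTC
Rule 4/5 (XHV, -03:45): 2021-08-30 09:07 UTC ≤ query < 2022-02-02 02:33 UTC
21·60 + 4 - 225 = 1039 min
1039 = 0·1440 + 1039; 1039 = 17·60 + 19 → 17:19, same day
→ 2022-02-01 17:19 XHV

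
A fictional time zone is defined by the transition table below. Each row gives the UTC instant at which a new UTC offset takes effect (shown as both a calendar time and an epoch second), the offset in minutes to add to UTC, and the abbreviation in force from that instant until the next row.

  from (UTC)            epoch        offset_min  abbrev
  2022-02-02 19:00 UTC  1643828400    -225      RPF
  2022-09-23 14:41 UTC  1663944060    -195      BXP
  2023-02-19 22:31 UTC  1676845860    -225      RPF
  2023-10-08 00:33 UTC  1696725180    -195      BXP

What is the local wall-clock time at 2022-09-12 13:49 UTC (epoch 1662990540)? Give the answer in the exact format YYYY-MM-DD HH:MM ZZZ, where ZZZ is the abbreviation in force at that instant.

2022-09-12 10:04 RPF

Query: 2022-09-12 13:49 UTC
Rule 1/4 (RPF, -03:45): 2022-02-02 19:00 UTC ≤ query < 2022-09-23 14:41 UTC
13·60 + 49 - 225 = 604 min
604 = 0·1440 + 604; 604 = 10·60 + 4 → 10:04, same day
→ 2022-09-12 10:04 RPF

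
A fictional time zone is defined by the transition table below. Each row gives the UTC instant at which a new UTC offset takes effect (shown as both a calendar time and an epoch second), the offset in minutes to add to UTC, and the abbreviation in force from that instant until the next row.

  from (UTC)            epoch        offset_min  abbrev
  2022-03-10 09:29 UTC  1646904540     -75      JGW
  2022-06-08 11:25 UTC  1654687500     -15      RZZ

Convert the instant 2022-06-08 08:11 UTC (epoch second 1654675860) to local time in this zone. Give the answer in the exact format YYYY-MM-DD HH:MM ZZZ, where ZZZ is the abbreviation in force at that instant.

2022-06-08 06:56 JGW

Query: 2022-06-08 08:11 UTC
Rule 1/2 (JGW, -01:15): 2022-03-10 09:29 UTC ≤ query < 2022-06-08 11:25 UTC
8·60 + 11 - 75 = 416 min
416 = 0·1440 + 416; 416 = 6·60 + 56 → 06:56, same day
→ 2022-06-08 06:56 JGW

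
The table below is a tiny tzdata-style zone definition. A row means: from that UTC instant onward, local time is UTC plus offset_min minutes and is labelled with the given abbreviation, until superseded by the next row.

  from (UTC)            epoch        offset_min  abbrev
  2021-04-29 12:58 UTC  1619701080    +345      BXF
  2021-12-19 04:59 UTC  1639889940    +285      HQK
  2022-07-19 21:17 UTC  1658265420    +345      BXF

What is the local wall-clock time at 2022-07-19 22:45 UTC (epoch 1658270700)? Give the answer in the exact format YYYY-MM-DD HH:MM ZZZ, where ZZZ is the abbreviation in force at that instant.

Query: 2022-07-19 22:45 UTC
Rule 3/3 (BXF, +05:45): 2022-07-19 21:17 UTC ≤ query < +∞
22·60 + 45 + 345 = 1710 min
1710 = 1·1440 + 270; 270 = 4·60 + 30 → 04:30, 2022-07-19 + 1 day = 2022-07-20
→ 2022-07-20 04:30 BXF

2022-07-20 04:30 BXF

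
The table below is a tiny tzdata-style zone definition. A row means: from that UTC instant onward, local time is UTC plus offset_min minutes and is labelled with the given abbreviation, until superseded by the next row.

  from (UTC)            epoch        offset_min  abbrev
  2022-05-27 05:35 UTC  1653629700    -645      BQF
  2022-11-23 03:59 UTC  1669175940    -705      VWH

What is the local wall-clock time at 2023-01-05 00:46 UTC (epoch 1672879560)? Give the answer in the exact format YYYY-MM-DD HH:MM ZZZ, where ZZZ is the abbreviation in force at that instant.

2023-01-04 13:01 VWH

Query: 2023-01-05 00:46 UTC
Rule 2/2 (VWH, -11:45): 2022-11-23 03:59 UTC ≤ query < +∞
0·60 + 46 - 705 = -659 min
-659 = -1·1440 + 781; 781 = 13·60 + 1 → 13:01, 2023-01-05 - 1 day = 2023-01-04
→ 2023-01-04 13:01 VWH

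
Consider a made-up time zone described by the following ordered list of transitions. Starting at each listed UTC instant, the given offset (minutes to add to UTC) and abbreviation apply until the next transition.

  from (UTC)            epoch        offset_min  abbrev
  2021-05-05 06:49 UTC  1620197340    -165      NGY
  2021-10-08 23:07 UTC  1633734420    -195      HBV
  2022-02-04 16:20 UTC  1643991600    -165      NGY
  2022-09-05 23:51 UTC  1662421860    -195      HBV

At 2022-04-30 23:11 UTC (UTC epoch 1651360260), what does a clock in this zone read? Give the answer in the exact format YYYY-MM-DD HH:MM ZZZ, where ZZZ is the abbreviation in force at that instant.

Query: 2022-04-30 23:11 UTC
Rule 3/4 (NGY, -02:45): 2022-02-04 16:20 UTC ≤ query < 2022-09-05 23:51 UTC
23·60 + 11 - 165 = 1226 min
1226 = 0·1440 + 1226; 1226 = 20·60 + 26 → 20:26, same day
→ 2022-04-30 20:26 NGY

2022-04-30 20:26 NGY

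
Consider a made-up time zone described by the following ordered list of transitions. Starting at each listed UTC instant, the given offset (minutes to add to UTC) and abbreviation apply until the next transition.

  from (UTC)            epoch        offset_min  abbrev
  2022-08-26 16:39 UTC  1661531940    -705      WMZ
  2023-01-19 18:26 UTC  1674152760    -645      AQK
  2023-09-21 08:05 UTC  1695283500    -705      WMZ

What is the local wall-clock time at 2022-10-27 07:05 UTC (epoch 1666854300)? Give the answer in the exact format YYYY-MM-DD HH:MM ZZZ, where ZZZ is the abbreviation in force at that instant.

Query: 2022-10-27 07:05 UTC
Rule 1/3 (WMZ, -11:45): 2022-08-26 16:39 UTC ≤ query < 2023-01-19 18:26 UTC
7·60 + 5 - 705 = -280 min
-280 = -1·1440 + 1160; 1160 = 19·60 + 20 → 19:20, 2022-10-27 - 1 day = 2022-10-26
→ 2022-10-26 19:20 WMZ

2022-10-26 19:20 WMZ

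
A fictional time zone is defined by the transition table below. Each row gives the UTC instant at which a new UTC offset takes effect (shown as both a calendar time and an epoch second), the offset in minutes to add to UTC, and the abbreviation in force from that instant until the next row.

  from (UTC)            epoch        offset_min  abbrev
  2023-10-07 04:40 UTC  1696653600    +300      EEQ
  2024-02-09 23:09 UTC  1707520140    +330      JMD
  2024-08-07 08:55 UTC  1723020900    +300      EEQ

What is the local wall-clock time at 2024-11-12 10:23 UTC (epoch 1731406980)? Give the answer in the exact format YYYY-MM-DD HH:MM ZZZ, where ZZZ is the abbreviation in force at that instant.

Query: 2024-11-12 10:23 UTC
Rule 3/3 (EEQ, +05:00): 2024-08-07 08:55 UTC ≤ query < +∞
10·60 + 23 + 300 = 923 min
923 = 0·1440 + 923; 923 = 15·60 + 23 → 15:23, same day
→ 2024-11-12 15:23 EEQ

2024-11-12 15:23 EEQ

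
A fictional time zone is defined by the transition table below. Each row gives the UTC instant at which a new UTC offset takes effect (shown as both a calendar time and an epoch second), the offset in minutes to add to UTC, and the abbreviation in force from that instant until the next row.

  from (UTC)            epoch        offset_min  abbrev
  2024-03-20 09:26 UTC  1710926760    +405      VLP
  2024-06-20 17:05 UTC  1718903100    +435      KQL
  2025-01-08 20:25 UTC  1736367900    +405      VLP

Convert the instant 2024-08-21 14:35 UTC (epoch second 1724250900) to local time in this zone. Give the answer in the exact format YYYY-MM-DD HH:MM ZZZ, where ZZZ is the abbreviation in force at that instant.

Query: 2024-08-21 14:35 UTC
Rule 2/3 (KQL, +07:15): 2024-06-20 17:05 UTC ≤ query < 2025-01-08 20:25 UTC
14·60 + 35 + 435 = 1310 min
1310 = 0·1440 + 1310; 1310 = 21·60 + 50 → 21:50, same day
→ 2024-08-21 21:50 KQL

2024-08-21 21:50 KQL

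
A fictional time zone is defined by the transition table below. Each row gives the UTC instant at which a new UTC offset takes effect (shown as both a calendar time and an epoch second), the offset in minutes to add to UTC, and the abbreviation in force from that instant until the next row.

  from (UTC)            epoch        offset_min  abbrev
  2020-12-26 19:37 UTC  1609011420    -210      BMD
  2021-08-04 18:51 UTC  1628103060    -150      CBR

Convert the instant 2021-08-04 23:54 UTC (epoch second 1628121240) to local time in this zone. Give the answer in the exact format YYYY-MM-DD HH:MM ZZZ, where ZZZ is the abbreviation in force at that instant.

Query: 2021-08-04 23:54 UTC
Rule 2/2 (CBR, -02:30): 2021-08-04 18:51 UTC ≤ query < +∞
23·60 + 54 - 150 = 1284 min
1284 = 0·1440 + 1284; 1284 = 21·60 + 24 → 21:24, same day
→ 2021-08-04 21:24 CBR

2021-08-04 21:24 CBR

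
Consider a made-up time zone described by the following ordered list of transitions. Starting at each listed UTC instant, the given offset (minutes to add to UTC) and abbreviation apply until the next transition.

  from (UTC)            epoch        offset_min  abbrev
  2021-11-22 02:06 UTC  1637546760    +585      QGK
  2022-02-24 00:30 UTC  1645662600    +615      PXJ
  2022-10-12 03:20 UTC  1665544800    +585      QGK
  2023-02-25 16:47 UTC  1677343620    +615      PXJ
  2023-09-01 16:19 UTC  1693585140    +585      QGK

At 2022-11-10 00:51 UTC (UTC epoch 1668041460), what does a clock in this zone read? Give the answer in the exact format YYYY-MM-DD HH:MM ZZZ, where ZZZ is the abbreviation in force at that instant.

Query: 2022-11-10 00:51 UTC
Rule 3/5 (QGK, +09:45): 2022-10-12 03:20 UTC ≤ query < 2023-02-25 16:47 UTC
0·60 + 51 + 585 = 636 min
636 = 0·1440 + 636; 636 = 10·60 + 36 → 10:36, same day
→ 2022-11-10 10:36 QGK

2022-11-10 10:36 QGK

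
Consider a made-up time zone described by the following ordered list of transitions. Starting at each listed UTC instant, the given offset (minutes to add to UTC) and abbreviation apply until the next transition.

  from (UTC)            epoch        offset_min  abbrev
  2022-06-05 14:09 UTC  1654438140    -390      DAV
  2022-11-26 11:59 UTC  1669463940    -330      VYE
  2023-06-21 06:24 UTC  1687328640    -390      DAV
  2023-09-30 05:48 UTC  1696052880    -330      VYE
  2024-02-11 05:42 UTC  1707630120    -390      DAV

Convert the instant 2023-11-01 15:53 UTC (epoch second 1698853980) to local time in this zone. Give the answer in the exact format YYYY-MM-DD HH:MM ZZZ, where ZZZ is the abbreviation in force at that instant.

Query: 2023-11-01 15:53 UTC
Rule 4/5 (VYE, -05:30): 2023-09-30 05:48 UTC ≤ query < 2024-02-11 05:42 UTC
15·60 + 53 - 330 = 623 min
623 = 0·1440 + 623; 623 = 10·60 + 23 → 10:23, same day
→ 2023-11-01 10:23 VYE

2023-11-01 10:23 VYE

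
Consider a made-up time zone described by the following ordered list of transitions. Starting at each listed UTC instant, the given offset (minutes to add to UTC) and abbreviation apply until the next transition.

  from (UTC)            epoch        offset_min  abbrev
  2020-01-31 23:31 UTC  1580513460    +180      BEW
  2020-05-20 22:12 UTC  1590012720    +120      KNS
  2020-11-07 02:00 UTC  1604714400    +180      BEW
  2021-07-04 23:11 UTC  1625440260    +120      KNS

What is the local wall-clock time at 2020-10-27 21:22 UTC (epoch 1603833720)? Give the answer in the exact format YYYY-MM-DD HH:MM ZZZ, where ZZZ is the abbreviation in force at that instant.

2020-10-27 23:22 KNS

Query: 2020-10-27 21:22 UTC
Rule 2/4 (KNS, +02:00): 2020-05-20 22:12 UTC ≤ query < 2020-11-07 02:00 UTC
21·60 + 22 + 120 = 1402 min
1402 = 0·1440 + 1402; 1402 = 23·60 + 22 → 23:22, same day
→ 2020-10-27 23:22 KNS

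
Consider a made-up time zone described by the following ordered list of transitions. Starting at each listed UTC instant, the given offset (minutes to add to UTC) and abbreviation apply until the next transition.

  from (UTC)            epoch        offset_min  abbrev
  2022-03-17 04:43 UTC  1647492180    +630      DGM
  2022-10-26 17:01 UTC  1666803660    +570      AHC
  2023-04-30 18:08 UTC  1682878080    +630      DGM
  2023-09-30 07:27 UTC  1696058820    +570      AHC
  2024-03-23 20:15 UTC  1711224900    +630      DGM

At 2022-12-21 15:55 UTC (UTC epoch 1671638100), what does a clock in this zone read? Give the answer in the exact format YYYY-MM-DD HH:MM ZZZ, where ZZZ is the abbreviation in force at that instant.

2022-12-22 01:25 AHC

Query: 2022-12-21 15:55 UTC
Rule 2/5 (AHC, +09:30): 2022-10-26 17:01 UTC ≤ query < 2023-04-30 18:08 UTC
15·60 + 55 + 570 = 1525 min
1525 = 1·1440 + 85; 85 = 1·60 + 25 → 01:25, 2022-12-21 + 1 day = 2022-12-22
→ 2022-12-22 01:25 AHC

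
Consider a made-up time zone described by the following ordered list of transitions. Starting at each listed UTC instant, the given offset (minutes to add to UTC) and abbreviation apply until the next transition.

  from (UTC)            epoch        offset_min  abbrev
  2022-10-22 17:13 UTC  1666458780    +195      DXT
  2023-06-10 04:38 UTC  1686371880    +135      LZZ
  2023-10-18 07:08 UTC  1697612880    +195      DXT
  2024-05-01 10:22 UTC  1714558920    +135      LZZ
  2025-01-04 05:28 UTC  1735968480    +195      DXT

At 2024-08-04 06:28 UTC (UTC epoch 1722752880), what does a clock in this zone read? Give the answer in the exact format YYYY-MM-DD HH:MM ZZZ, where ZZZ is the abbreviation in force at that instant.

Query: 2024-08-04 06:28 UTC
Rule 4/5 (LZZ, +02:15): 2024-05-01 10:22 UTC ≤ query < 2025-01-04 05:28 UTC
6·60 + 28 + 135 = 523 min
523 = 0·1440 + 523; 523 = 8·60 + 43 → 08:43, same day
→ 2024-08-04 08:43 LZZ

2024-08-04 08:43 LZZ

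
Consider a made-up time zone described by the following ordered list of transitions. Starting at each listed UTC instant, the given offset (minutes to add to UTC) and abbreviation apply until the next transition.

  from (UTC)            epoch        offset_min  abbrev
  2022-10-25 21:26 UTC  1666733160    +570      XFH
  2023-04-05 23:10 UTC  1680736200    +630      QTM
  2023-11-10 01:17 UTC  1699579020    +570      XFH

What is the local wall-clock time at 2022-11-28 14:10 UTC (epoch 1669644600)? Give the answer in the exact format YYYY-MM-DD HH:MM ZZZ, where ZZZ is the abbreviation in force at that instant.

Query: 2022-11-28 14:10 UTC
Rule 1/3 (XFH, +09:30): 2022-10-25 21:26 UTC ≤ query < 2023-04-05 23:10 UTC
14·60 + 10 + 570 = 1420 min
1420 = 0·1440 + 1420; 1420 = 23·60 + 40 → 23:40, same day
→ 2022-11-28 23:40 XFH

2022-11-28 23:40 XFH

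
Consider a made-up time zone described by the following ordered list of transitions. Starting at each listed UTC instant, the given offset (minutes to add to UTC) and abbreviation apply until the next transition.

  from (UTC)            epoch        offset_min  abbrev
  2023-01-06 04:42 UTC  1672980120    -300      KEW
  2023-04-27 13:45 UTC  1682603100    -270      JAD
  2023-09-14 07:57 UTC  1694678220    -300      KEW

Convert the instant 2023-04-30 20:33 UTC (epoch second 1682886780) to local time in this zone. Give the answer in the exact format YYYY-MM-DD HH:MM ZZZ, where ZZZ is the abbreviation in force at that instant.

Query: 2023-04-30 20:33 UTC
Rule 2/3 (JAD, -04:30): 2023-04-27 13:45 UTC ≤ query < 2023-09-14 07:57 UTC
20·60 + 33 - 270 = 963 min
963 = 0·1440 + 963; 963 = 16·60 + 3 → 16:03, same day
→ 2023-04-30 16:03 JAD

2023-04-30 16:03 JAD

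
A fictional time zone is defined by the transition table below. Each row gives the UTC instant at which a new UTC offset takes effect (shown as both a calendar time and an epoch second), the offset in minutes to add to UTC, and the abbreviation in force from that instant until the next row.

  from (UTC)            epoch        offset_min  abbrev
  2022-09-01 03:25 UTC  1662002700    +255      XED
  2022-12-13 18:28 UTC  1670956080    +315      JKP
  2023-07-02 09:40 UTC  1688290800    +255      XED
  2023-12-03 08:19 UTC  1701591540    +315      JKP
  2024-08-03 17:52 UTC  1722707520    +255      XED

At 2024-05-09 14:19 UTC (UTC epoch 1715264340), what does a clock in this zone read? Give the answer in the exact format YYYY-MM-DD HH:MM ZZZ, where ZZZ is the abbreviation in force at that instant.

Query: 2024-05-09 14:19 UTC
Rule 4/5 (JKP, +05:15): 2023-12-03 08:19 UTC ≤ query < 2024-08-03 17:52 UTC
14·60 + 19 + 315 = 1174 min
1174 = 0·1440 + 1174; 1174 = 19·60 + 34 → 19:34, same day
→ 2024-05-09 19:34 JKP

2024-05-09 19:34 JKP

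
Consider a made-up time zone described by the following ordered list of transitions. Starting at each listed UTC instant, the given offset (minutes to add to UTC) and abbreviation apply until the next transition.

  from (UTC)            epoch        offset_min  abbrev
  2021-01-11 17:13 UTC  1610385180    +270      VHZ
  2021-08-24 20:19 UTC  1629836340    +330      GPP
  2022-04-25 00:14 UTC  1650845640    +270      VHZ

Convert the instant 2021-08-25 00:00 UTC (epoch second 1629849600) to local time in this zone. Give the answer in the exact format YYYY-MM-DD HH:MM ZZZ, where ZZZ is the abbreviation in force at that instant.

Query: 2021-08-25 00:00 UTC
Rule 2/3 (GPP, +05:30): 2021-08-24 20:19 UTC ≤ query < 2022-04-25 00:14 UTC
0·60 + 0 + 330 = 330 min
330 = 0·1440 + 330; 330 = 5·60 + 30 → 05:30, same day
→ 2021-08-25 05:30 GPP

2021-08-25 05:30 GPP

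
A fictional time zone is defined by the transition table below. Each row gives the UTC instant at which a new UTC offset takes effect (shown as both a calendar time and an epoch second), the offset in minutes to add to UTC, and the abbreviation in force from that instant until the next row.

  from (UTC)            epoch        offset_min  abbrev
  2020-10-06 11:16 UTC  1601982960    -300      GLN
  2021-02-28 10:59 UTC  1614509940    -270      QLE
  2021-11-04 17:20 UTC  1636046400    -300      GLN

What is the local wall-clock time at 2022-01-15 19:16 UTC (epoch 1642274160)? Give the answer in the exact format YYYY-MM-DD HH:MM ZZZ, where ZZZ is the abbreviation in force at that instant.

Query: 2022-01-15 19:16 UTC
Rule 3/3 (GLN, -05:00): 2021-11-04 17:20 UTC ≤ query < +∞
19·60 + 16 - 300 = 856 min
856 = 0·1440 + 856; 856 = 14·60 + 16 → 14:16, same day
→ 2022-01-15 14:16 GLN

2022-01-15 14:16 GLN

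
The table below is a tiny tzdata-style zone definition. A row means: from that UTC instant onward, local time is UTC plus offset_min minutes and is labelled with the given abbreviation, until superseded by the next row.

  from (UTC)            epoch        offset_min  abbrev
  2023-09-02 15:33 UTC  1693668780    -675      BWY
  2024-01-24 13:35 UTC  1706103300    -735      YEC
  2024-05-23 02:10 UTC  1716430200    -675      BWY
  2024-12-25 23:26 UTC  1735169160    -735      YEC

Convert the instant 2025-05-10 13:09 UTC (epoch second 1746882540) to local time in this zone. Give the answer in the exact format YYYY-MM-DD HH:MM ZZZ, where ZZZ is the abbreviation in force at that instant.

2025-05-10 00:54 YEC

Query: 2025-05-10 13:09 UTC
Rule 4/4 (YEC, -12:15): 2024-12-25 23:26 UTC ≤ query < +∞
13·60 + 9 - 735 = 54 min
54 = 0·1440 + 54; 54 = 0·60 + 54 → 00:54, same day
→ 2025-05-10 00:54 YEC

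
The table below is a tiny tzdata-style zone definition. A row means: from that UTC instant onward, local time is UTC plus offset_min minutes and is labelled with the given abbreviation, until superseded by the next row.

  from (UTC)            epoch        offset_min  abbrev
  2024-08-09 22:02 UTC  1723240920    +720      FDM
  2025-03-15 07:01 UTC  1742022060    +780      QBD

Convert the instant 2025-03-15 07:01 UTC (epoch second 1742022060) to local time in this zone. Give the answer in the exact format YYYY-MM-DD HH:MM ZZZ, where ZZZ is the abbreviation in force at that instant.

Query: 2025-03-15 07:01 UTC
Rule 2/2 (QBD, +13:00): 2025-03-15 07:01 UTC ≤ query < +∞
7·60 + 1 + 780 = 1201 min
1201 = 0·1440 + 1201; 1201 = 20·60 + 1 → 20:01, same day
→ 2025-03-15 20:01 QBD

2025-03-15 20:01 QBD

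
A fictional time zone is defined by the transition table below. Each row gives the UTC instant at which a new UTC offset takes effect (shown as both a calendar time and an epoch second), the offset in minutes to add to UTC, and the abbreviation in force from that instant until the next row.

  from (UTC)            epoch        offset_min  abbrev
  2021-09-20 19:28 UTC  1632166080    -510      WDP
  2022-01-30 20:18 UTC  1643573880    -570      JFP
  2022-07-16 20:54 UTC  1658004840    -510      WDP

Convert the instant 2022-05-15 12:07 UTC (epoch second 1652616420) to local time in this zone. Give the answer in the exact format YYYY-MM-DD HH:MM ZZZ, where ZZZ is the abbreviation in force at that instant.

2022-05-15 02:37 JFP

Query: 2022-05-15 12:07 UTC
Rule 2/3 (JFP, -09:30): 2022-01-30 20:18 UTC ≤ query < 2022-07-16 20:54 UTC
12·60 + 7 - 570 = 157 min
157 = 0·1440 + 157; 157 = 2·60 + 37 → 02:37, same day
→ 2022-05-15 02:37 JFP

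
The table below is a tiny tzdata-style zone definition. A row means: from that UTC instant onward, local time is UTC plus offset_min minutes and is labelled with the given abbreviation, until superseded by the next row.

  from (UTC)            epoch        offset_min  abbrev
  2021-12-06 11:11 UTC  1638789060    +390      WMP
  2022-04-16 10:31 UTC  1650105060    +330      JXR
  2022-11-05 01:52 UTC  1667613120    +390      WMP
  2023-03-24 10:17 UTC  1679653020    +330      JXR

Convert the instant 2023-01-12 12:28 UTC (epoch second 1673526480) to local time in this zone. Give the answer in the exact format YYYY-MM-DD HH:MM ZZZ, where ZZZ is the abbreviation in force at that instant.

2023-01-12 18:58 WMP

Query: 2023-01-12 12:28 UTC
Rule 3/4 (WMP, +06:30): 2022-11-05 01:52 UTC ≤ query < 2023-03-24 10:17 UTC
12·60 + 28 + 390 = 1138 min
1138 = 0·1440 + 1138; 1138 = 18·60 + 58 → 18:58, same day
→ 2023-01-12 18:58 WMP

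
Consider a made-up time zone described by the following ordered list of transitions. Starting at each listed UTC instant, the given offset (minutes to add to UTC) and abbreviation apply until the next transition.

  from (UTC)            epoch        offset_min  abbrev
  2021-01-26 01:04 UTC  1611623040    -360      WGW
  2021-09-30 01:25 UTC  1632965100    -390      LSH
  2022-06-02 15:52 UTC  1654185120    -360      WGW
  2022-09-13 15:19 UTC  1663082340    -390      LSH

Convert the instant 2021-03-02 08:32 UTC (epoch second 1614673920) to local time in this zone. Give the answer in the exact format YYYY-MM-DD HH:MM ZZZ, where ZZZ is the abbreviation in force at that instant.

Query: 2021-03-02 08:32 UTC
Rule 1/4 (WGW, -06:00): 2021-01-26 01:04 UTC ≤ query < 2021-09-30 01:25 UTC
8·60 + 32 - 360 = 152 min
152 = 0·1440 + 152; 152 = 2·60 + 32 → 02:32, same day
→ 2021-03-02 02:32 WGW

2021-03-02 02:32 WGW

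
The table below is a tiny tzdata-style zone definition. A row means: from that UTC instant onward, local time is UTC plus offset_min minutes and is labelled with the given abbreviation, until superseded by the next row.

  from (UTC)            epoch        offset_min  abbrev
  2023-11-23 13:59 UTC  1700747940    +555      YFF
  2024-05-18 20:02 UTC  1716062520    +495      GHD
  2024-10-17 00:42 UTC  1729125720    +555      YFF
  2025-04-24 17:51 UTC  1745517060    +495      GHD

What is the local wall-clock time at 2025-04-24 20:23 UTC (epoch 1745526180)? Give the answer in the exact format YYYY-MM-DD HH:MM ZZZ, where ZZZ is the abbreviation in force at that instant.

2025-04-25 04:38 GHD

Query: 2025-04-24 20:23 UTC
Rule 4/4 (GHD, +08:15): 2025-04-24 17:51 UTC ≤ query < +∞
20·60 + 23 + 495 = 1718 min
1718 = 1·1440 + 278; 278 = 4·60 + 38 → 04:38, 2025-04-24 + 1 day = 2025-04-25
→ 2025-04-25 04:38 GHD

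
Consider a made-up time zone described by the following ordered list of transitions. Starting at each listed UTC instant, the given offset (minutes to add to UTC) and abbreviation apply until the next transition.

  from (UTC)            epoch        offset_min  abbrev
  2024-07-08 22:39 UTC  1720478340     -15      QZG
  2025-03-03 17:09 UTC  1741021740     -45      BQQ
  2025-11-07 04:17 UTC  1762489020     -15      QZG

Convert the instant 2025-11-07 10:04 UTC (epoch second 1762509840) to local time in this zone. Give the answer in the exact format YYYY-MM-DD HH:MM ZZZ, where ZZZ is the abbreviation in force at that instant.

Query: 2025-11-07 10:04 UTC
Rule 3/3 (QZG, -00:15): 2025-11-07 04:17 UTC ≤ query < +∞
10·60 + 4 - 15 = 589 min
589 = 0·1440 + 589; 589 = 9·60 + 49 → 09:49, same day
→ 2025-11-07 09:49 QZG

2025-11-07 09:49 QZG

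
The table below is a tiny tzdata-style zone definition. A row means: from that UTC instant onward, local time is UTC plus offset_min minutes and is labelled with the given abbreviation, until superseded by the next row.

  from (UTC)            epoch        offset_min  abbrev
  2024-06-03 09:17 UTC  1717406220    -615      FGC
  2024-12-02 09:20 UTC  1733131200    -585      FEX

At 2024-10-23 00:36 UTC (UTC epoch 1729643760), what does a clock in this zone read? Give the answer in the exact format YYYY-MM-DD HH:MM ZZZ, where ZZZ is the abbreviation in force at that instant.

2024-10-22 14:21 FGC

Query: 2024-10-23 00:36 UTC
Rule 1/2 (FGC, -10:15): 2024-06-03 09:17 UTC ≤ query < 2024-12-02 09:20 UTC
0·60 + 36 - 615 = -579 min
-579 = -1·1440 + 861; 861 = 14·60 + 21 → 14:21, 2024-10-23 - 1 day = 2024-10-22
→ 2024-10-22 14:21 FGC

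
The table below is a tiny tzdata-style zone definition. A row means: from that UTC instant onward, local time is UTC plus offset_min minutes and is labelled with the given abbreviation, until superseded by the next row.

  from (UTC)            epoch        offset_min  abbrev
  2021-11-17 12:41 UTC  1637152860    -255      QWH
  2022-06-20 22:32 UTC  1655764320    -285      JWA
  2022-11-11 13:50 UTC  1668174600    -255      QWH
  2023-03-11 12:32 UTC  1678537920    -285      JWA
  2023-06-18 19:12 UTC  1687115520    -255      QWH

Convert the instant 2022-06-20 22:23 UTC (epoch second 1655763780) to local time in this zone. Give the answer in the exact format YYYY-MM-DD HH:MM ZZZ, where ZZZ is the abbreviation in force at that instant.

2022-06-20 18:08 QWH

Query: 2022-06-20 22:23 UTC
Rule 1/5 (QWH, -04:15): 2021-11-17 12:41 UTC ≤ query < 2022-06-20 22:32 UTC
22·60 + 23 - 255 = 1088 min
1088 = 0·1440 + 1088; 1088 = 18·60 + 8 → 18:08, same day
→ 2022-06-20 18:08 QWH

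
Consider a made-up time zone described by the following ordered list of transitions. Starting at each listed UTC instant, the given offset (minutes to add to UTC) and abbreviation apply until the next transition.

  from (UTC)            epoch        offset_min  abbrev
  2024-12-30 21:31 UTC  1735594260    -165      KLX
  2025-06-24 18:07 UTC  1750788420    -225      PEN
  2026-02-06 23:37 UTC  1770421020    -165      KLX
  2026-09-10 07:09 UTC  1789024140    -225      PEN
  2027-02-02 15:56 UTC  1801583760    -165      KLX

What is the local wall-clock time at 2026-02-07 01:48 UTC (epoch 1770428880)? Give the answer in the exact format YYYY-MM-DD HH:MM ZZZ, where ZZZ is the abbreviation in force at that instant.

Query: 2026-02-07 01:48 UTC
Rule 3/5 (KLX, -02:45): 2026-02-06 23:37 UTC ≤ query < 2026-09-10 07:09 UTC
1·60 + 48 - 165 = -57 min
-57 = -1·1440 + 1383; 1383 = 23·60 + 3 → 23:03, 2026-02-07 - 1 day = 2026-02-06
→ 2026-02-06 23:03 KLX

2026-02-06 23:03 KLX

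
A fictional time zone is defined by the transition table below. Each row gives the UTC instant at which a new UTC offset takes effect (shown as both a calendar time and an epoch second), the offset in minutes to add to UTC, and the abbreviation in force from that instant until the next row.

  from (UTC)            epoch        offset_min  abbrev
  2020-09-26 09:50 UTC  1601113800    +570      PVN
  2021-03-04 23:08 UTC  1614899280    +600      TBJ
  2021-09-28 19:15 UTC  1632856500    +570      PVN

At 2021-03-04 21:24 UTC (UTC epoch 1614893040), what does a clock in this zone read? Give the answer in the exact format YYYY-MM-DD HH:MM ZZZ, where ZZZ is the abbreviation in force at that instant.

2021-03-05 06:54 PVN

Query: 2021-03-04 21:24 UTC
Rule 1/3 (PVN, +09:30): 2020-09-26 09:50 UTC ≤ query < 2021-03-04 23:08 UTC
21·60 + 24 + 570 = 1854 min
1854 = 1·1440 + 414; 414 = 6·60 + 54 → 06:54, 2021-03-04 + 1 day = 2021-03-05
→ 2021-03-05 06:54 PVN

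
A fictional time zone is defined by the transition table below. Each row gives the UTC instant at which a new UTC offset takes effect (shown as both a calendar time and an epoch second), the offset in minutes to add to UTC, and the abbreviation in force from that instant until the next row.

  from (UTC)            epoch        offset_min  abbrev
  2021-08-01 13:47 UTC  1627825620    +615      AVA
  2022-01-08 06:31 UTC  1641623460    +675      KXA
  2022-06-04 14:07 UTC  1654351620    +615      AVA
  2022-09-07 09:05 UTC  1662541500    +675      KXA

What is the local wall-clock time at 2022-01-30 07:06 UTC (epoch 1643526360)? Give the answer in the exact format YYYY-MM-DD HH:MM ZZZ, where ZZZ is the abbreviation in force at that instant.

2022-01-30 18:21 KXA

Query: 2022-01-30 07:06 UTC
Rule 2/4 (KXA, +11:15): 2022-01-08 06:31 UTC ≤ query < 2022-06-04 14:07 UTC
7·60 + 6 + 675 = 1101 min
1101 = 0·1440 + 1101; 1101 = 18·60 + 21 → 18:21, same day
→ 2022-01-30 18:21 KXA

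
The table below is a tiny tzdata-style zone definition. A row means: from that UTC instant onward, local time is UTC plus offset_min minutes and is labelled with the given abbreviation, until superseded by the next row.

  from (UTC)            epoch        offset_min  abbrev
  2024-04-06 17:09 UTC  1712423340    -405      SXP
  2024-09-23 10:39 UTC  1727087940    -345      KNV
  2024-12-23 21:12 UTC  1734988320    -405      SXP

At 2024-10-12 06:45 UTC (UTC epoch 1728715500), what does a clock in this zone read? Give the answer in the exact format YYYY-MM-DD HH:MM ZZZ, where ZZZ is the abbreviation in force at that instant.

2024-10-12 01:00 KNV

Query: 2024-10-12 06:45 UTC
Rule 2/3 (KNV, -05:45): 2024-09-23 10:39 UTC ≤ query < 2024-12-23 21:12 UTC
6·60 + 45 - 345 = 60 min
60 = 0·1440 + 60; 60 = 1·60 + 0 → 01:00, same day
→ 2024-10-12 01:00 KNV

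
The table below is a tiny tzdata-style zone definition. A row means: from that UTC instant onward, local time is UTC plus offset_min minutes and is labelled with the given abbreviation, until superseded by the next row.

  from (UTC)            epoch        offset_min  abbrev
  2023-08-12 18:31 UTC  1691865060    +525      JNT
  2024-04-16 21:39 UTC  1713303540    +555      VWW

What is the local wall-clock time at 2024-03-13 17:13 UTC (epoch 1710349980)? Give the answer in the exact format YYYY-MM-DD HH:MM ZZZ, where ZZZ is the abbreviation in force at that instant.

2024-03-14 01:58 JNT

Query: 2024-03-13 17:13 UTC
Rule 1/2 (JNT, +08:45): 2023-08-12 18:31 UTC ≤ query < 2024-04-16 21:39 UTC
17·60 + 13 + 525 = 1558 min
1558 = 1·1440 + 118; 118 = 1·60 + 58 → 01:58, 2024-03-13 + 1 day = 2024-03-14
→ 2024-03-14 01:58 JNT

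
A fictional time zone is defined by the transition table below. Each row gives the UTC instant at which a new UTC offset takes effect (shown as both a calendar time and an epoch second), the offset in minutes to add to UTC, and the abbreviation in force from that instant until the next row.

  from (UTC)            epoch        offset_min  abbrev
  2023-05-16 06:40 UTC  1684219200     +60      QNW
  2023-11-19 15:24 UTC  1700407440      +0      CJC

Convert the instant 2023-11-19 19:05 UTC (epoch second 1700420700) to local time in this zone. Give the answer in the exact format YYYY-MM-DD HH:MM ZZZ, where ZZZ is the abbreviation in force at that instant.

2023-11-19 19:05 CJC

Query: 2023-11-19 19:05 UTC
Rule 2/2 (CJC, +00:00): 2023-11-19 15:24 UTC ≤ query < +∞
19·60 + 5 + 0 = 1145 min
1145 = 0·1440 + 1145; 1145 = 19·60 + 5 → 19:05, same day
→ 2023-11-19 19:05 CJC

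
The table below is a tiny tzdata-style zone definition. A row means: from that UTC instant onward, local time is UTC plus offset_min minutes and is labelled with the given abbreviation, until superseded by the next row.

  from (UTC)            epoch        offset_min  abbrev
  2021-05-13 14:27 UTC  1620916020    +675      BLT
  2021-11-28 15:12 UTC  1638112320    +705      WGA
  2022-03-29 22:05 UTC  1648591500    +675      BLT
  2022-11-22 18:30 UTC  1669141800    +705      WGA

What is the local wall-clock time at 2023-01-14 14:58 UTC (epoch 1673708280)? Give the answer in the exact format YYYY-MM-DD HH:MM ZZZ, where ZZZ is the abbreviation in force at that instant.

2023-01-15 02:43 WGA

Query: 2023-01-14 14:58 UTC
Rule 4/4 (WGA, +11:45): 2022-11-22 18:30 UTC ≤ query < +∞
14·60 + 58 + 705 = 1603 min
1603 = 1·1440 + 163; 163 = 2·60 + 43 → 02:43, 2023-01-14 + 1 day = 2023-01-15
→ 2023-01-15 02:43 WGA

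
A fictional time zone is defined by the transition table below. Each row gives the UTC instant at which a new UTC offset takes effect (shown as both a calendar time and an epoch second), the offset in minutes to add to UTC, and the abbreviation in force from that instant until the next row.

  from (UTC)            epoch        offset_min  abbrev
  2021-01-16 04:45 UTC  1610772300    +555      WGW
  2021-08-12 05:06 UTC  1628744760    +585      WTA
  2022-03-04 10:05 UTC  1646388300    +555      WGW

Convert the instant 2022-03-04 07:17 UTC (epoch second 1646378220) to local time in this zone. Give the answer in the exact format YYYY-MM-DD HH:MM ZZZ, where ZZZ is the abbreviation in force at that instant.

2022-03-04 17:02 WTA

Query: 2022-03-04 07:17 UTC
Rule 2/3 (WTA, +09:45): 2021-08-12 05:06 UTC ≤ query < 2022-03-04 10:05 UTC
7·60 + 17 + 585 = 1022 min
1022 = 0·1440 + 1022; 1022 = 17·60 + 2 → 17:02, same day
→ 2022-03-04 17:02 WTA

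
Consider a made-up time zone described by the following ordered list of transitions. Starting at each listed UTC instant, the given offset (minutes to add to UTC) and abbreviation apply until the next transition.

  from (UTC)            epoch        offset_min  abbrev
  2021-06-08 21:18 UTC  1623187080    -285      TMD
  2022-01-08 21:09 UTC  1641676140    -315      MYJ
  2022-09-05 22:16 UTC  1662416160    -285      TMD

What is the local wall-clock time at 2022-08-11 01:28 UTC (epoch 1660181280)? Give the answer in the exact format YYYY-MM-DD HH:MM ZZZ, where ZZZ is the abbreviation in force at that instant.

Query: 2022-08-11 01:28 UTC
Rule 2/3 (MYJ, -05:15): 2022-01-08 21:09 UTC ≤ query < 2022-09-05 22:16 UTC
1·60 + 28 - 315 = -227 min
-227 = -1·1440 + 1213; 1213 = 20·60 + 13 → 20:13, 2022-08-11 - 1 day = 2022-08-10
→ 2022-08-10 20:13 MYJ

2022-08-10 20:13 MYJ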